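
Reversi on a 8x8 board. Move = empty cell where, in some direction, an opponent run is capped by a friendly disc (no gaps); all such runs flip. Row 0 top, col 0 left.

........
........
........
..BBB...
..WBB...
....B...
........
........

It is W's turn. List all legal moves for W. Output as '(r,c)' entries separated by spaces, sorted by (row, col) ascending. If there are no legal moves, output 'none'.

Answer: (2,2) (2,4) (4,5)

Derivation:
(2,1): no bracket -> illegal
(2,2): flips 1 -> legal
(2,3): no bracket -> illegal
(2,4): flips 1 -> legal
(2,5): no bracket -> illegal
(3,1): no bracket -> illegal
(3,5): no bracket -> illegal
(4,1): no bracket -> illegal
(4,5): flips 2 -> legal
(5,2): no bracket -> illegal
(5,3): no bracket -> illegal
(5,5): no bracket -> illegal
(6,3): no bracket -> illegal
(6,4): no bracket -> illegal
(6,5): no bracket -> illegal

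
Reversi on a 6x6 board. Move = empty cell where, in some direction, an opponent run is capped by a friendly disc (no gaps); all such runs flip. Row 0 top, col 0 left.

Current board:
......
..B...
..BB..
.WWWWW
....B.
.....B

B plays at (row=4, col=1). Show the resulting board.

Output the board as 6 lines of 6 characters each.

Answer: ......
..B...
..BB..
.WBWWW
.B..B.
.....B

Derivation:
Place B at (4,1); scan 8 dirs for brackets.
Dir NW: first cell '.' (not opp) -> no flip
Dir N: opp run (3,1), next='.' -> no flip
Dir NE: opp run (3,2) capped by B -> flip
Dir W: first cell '.' (not opp) -> no flip
Dir E: first cell '.' (not opp) -> no flip
Dir SW: first cell '.' (not opp) -> no flip
Dir S: first cell '.' (not opp) -> no flip
Dir SE: first cell '.' (not opp) -> no flip
All flips: (3,2)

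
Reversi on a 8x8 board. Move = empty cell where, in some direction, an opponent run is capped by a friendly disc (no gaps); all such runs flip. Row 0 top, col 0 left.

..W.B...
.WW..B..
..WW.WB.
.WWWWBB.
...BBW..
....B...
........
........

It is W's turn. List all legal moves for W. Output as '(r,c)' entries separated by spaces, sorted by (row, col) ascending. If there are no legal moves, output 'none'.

(0,3): no bracket -> illegal
(0,5): flips 1 -> legal
(0,6): no bracket -> illegal
(1,3): no bracket -> illegal
(1,4): no bracket -> illegal
(1,6): no bracket -> illegal
(1,7): no bracket -> illegal
(2,4): no bracket -> illegal
(2,7): flips 2 -> legal
(3,7): flips 2 -> legal
(4,2): flips 2 -> legal
(4,6): no bracket -> illegal
(4,7): flips 1 -> legal
(5,2): flips 1 -> legal
(5,3): flips 1 -> legal
(5,5): flips 1 -> legal
(6,3): flips 1 -> legal
(6,4): flips 2 -> legal
(6,5): flips 2 -> legal

Answer: (0,5) (2,7) (3,7) (4,2) (4,7) (5,2) (5,3) (5,5) (6,3) (6,4) (6,5)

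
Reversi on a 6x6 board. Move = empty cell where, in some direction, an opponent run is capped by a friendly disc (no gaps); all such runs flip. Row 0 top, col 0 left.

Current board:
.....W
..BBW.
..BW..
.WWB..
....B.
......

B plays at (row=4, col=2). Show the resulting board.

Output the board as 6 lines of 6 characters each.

Answer: .....W
..BBW.
..BW..
.WBB..
..B.B.
......

Derivation:
Place B at (4,2); scan 8 dirs for brackets.
Dir NW: opp run (3,1), next='.' -> no flip
Dir N: opp run (3,2) capped by B -> flip
Dir NE: first cell 'B' (not opp) -> no flip
Dir W: first cell '.' (not opp) -> no flip
Dir E: first cell '.' (not opp) -> no flip
Dir SW: first cell '.' (not opp) -> no flip
Dir S: first cell '.' (not opp) -> no flip
Dir SE: first cell '.' (not opp) -> no flip
All flips: (3,2)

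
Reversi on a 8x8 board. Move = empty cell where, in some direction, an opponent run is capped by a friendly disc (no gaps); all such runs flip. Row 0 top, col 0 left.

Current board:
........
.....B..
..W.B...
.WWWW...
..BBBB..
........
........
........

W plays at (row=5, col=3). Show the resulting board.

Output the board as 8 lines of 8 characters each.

Place W at (5,3); scan 8 dirs for brackets.
Dir NW: opp run (4,2) capped by W -> flip
Dir N: opp run (4,3) capped by W -> flip
Dir NE: opp run (4,4), next='.' -> no flip
Dir W: first cell '.' (not opp) -> no flip
Dir E: first cell '.' (not opp) -> no flip
Dir SW: first cell '.' (not opp) -> no flip
Dir S: first cell '.' (not opp) -> no flip
Dir SE: first cell '.' (not opp) -> no flip
All flips: (4,2) (4,3)

Answer: ........
.....B..
..W.B...
.WWWW...
..WWBB..
...W....
........
........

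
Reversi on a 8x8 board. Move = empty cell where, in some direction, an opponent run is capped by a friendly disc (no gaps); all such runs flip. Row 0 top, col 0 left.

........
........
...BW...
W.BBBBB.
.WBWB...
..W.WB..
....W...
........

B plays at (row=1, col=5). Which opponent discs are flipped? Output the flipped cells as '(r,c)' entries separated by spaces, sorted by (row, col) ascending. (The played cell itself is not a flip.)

Answer: (2,4)

Derivation:
Dir NW: first cell '.' (not opp) -> no flip
Dir N: first cell '.' (not opp) -> no flip
Dir NE: first cell '.' (not opp) -> no flip
Dir W: first cell '.' (not opp) -> no flip
Dir E: first cell '.' (not opp) -> no flip
Dir SW: opp run (2,4) capped by B -> flip
Dir S: first cell '.' (not opp) -> no flip
Dir SE: first cell '.' (not opp) -> no flip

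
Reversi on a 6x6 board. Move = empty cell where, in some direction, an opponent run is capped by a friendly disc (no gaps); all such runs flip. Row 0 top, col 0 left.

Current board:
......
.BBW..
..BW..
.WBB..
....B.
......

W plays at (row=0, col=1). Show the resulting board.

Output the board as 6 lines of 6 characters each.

Place W at (0,1); scan 8 dirs for brackets.
Dir NW: edge -> no flip
Dir N: edge -> no flip
Dir NE: edge -> no flip
Dir W: first cell '.' (not opp) -> no flip
Dir E: first cell '.' (not opp) -> no flip
Dir SW: first cell '.' (not opp) -> no flip
Dir S: opp run (1,1), next='.' -> no flip
Dir SE: opp run (1,2) capped by W -> flip
All flips: (1,2)

Answer: .W....
.BWW..
..BW..
.WBB..
....B.
......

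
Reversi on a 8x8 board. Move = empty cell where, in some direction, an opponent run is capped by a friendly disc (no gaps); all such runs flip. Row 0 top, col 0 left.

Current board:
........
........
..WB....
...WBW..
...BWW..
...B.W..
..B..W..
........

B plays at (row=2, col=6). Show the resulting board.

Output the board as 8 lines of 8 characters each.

Answer: ........
........
..WB..B.
...WBB..
...BBW..
...B.W..
..B..W..
........

Derivation:
Place B at (2,6); scan 8 dirs for brackets.
Dir NW: first cell '.' (not opp) -> no flip
Dir N: first cell '.' (not opp) -> no flip
Dir NE: first cell '.' (not opp) -> no flip
Dir W: first cell '.' (not opp) -> no flip
Dir E: first cell '.' (not opp) -> no flip
Dir SW: opp run (3,5) (4,4) capped by B -> flip
Dir S: first cell '.' (not opp) -> no flip
Dir SE: first cell '.' (not opp) -> no flip
All flips: (3,5) (4,4)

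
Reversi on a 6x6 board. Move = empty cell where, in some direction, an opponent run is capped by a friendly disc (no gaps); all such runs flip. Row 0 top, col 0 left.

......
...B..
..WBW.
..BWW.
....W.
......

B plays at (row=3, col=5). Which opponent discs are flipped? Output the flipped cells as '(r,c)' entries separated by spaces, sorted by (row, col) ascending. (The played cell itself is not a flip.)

Dir NW: opp run (2,4) capped by B -> flip
Dir N: first cell '.' (not opp) -> no flip
Dir NE: edge -> no flip
Dir W: opp run (3,4) (3,3) capped by B -> flip
Dir E: edge -> no flip
Dir SW: opp run (4,4), next='.' -> no flip
Dir S: first cell '.' (not opp) -> no flip
Dir SE: edge -> no flip

Answer: (2,4) (3,3) (3,4)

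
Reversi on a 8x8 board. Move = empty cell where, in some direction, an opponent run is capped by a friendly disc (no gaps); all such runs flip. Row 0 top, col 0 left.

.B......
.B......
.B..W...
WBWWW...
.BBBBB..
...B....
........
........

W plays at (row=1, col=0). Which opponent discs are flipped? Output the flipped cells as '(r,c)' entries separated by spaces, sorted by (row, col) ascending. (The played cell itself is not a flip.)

Dir NW: edge -> no flip
Dir N: first cell '.' (not opp) -> no flip
Dir NE: opp run (0,1), next=edge -> no flip
Dir W: edge -> no flip
Dir E: opp run (1,1), next='.' -> no flip
Dir SW: edge -> no flip
Dir S: first cell '.' (not opp) -> no flip
Dir SE: opp run (2,1) capped by W -> flip

Answer: (2,1)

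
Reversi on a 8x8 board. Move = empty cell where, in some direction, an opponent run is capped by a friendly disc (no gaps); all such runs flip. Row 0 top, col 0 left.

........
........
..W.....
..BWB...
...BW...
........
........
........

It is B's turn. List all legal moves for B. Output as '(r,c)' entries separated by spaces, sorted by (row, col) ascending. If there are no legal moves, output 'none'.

Answer: (1,2) (2,3) (4,5) (5,4)

Derivation:
(1,1): no bracket -> illegal
(1,2): flips 1 -> legal
(1,3): no bracket -> illegal
(2,1): no bracket -> illegal
(2,3): flips 1 -> legal
(2,4): no bracket -> illegal
(3,1): no bracket -> illegal
(3,5): no bracket -> illegal
(4,2): no bracket -> illegal
(4,5): flips 1 -> legal
(5,3): no bracket -> illegal
(5,4): flips 1 -> legal
(5,5): no bracket -> illegal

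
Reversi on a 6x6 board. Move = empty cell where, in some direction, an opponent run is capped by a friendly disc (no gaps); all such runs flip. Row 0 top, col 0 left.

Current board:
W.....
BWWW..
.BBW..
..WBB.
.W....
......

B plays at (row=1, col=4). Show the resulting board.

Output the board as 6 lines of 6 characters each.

Answer: W.....
BBBBB.
.BBW..
..WBB.
.W....
......

Derivation:
Place B at (1,4); scan 8 dirs for brackets.
Dir NW: first cell '.' (not opp) -> no flip
Dir N: first cell '.' (not opp) -> no flip
Dir NE: first cell '.' (not opp) -> no flip
Dir W: opp run (1,3) (1,2) (1,1) capped by B -> flip
Dir E: first cell '.' (not opp) -> no flip
Dir SW: opp run (2,3) (3,2) (4,1), next='.' -> no flip
Dir S: first cell '.' (not opp) -> no flip
Dir SE: first cell '.' (not opp) -> no flip
All flips: (1,1) (1,2) (1,3)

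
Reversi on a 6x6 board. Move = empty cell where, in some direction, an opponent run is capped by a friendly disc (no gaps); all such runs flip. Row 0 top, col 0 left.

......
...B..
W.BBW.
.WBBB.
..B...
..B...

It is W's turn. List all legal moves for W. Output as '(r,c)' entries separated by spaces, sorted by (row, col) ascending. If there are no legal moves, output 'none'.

Answer: (0,2) (0,4) (2,1) (3,5) (4,4) (5,1) (5,3)

Derivation:
(0,2): flips 1 -> legal
(0,3): no bracket -> illegal
(0,4): flips 2 -> legal
(1,1): no bracket -> illegal
(1,2): no bracket -> illegal
(1,4): no bracket -> illegal
(2,1): flips 2 -> legal
(2,5): no bracket -> illegal
(3,5): flips 3 -> legal
(4,1): no bracket -> illegal
(4,3): no bracket -> illegal
(4,4): flips 1 -> legal
(4,5): no bracket -> illegal
(5,1): flips 2 -> legal
(5,3): flips 1 -> legal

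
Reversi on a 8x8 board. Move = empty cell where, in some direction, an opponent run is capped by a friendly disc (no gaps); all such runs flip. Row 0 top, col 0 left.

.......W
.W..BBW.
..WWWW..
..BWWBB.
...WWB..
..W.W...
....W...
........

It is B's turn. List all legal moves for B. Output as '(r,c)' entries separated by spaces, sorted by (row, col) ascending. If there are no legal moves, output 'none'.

Answer: (1,2) (1,3) (1,7) (4,2) (5,3) (6,3) (6,5) (7,4)

Derivation:
(0,0): no bracket -> illegal
(0,1): no bracket -> illegal
(0,2): no bracket -> illegal
(0,5): no bracket -> illegal
(0,6): no bracket -> illegal
(1,0): no bracket -> illegal
(1,2): flips 3 -> legal
(1,3): flips 1 -> legal
(1,7): flips 1 -> legal
(2,0): no bracket -> illegal
(2,1): no bracket -> illegal
(2,6): no bracket -> illegal
(2,7): no bracket -> illegal
(3,1): no bracket -> illegal
(4,1): no bracket -> illegal
(4,2): flips 4 -> legal
(5,1): no bracket -> illegal
(5,3): flips 1 -> legal
(5,5): no bracket -> illegal
(6,1): no bracket -> illegal
(6,2): no bracket -> illegal
(6,3): flips 1 -> legal
(6,5): flips 2 -> legal
(7,3): no bracket -> illegal
(7,4): flips 5 -> legal
(7,5): no bracket -> illegal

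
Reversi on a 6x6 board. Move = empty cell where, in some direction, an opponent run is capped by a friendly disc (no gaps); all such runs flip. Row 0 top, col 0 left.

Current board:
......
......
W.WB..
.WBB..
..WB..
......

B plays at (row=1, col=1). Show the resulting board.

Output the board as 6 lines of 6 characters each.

Answer: ......
.B....
W.BB..
.WBB..
..WB..
......

Derivation:
Place B at (1,1); scan 8 dirs for brackets.
Dir NW: first cell '.' (not opp) -> no flip
Dir N: first cell '.' (not opp) -> no flip
Dir NE: first cell '.' (not opp) -> no flip
Dir W: first cell '.' (not opp) -> no flip
Dir E: first cell '.' (not opp) -> no flip
Dir SW: opp run (2,0), next=edge -> no flip
Dir S: first cell '.' (not opp) -> no flip
Dir SE: opp run (2,2) capped by B -> flip
All flips: (2,2)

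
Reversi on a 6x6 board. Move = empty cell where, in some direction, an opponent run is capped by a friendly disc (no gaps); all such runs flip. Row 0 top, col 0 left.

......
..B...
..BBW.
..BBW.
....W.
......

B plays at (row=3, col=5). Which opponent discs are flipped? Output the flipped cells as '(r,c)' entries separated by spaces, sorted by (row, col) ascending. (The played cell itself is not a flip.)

Dir NW: opp run (2,4), next='.' -> no flip
Dir N: first cell '.' (not opp) -> no flip
Dir NE: edge -> no flip
Dir W: opp run (3,4) capped by B -> flip
Dir E: edge -> no flip
Dir SW: opp run (4,4), next='.' -> no flip
Dir S: first cell '.' (not opp) -> no flip
Dir SE: edge -> no flip

Answer: (3,4)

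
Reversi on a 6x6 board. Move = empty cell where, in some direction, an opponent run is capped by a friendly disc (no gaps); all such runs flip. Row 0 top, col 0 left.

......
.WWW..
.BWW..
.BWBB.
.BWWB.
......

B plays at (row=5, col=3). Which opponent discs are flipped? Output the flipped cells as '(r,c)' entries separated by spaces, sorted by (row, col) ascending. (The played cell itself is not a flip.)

Answer: (4,2) (4,3)

Derivation:
Dir NW: opp run (4,2) capped by B -> flip
Dir N: opp run (4,3) capped by B -> flip
Dir NE: first cell 'B' (not opp) -> no flip
Dir W: first cell '.' (not opp) -> no flip
Dir E: first cell '.' (not opp) -> no flip
Dir SW: edge -> no flip
Dir S: edge -> no flip
Dir SE: edge -> no flip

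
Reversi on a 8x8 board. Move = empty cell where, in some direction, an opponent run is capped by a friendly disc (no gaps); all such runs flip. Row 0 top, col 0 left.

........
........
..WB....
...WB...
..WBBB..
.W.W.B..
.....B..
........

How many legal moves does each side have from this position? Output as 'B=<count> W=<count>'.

-- B to move --
(1,1): flips 2 -> legal
(1,2): no bracket -> illegal
(1,3): no bracket -> illegal
(2,1): flips 1 -> legal
(2,4): no bracket -> illegal
(3,1): no bracket -> illegal
(3,2): flips 1 -> legal
(4,0): no bracket -> illegal
(4,1): flips 1 -> legal
(5,0): no bracket -> illegal
(5,2): no bracket -> illegal
(5,4): no bracket -> illegal
(6,0): no bracket -> illegal
(6,1): no bracket -> illegal
(6,2): flips 1 -> legal
(6,3): flips 1 -> legal
(6,4): no bracket -> illegal
B mobility = 6
-- W to move --
(1,2): no bracket -> illegal
(1,3): flips 1 -> legal
(1,4): no bracket -> illegal
(2,4): flips 1 -> legal
(2,5): no bracket -> illegal
(3,2): no bracket -> illegal
(3,5): flips 2 -> legal
(3,6): no bracket -> illegal
(4,6): flips 3 -> legal
(5,2): no bracket -> illegal
(5,4): no bracket -> illegal
(5,6): no bracket -> illegal
(6,4): no bracket -> illegal
(6,6): flips 2 -> legal
(7,4): no bracket -> illegal
(7,5): no bracket -> illegal
(7,6): no bracket -> illegal
W mobility = 5

Answer: B=6 W=5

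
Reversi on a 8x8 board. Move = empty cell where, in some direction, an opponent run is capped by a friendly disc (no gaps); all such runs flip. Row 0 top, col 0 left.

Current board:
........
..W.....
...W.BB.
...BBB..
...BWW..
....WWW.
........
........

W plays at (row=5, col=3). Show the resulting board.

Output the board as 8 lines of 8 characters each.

Place W at (5,3); scan 8 dirs for brackets.
Dir NW: first cell '.' (not opp) -> no flip
Dir N: opp run (4,3) (3,3) capped by W -> flip
Dir NE: first cell 'W' (not opp) -> no flip
Dir W: first cell '.' (not opp) -> no flip
Dir E: first cell 'W' (not opp) -> no flip
Dir SW: first cell '.' (not opp) -> no flip
Dir S: first cell '.' (not opp) -> no flip
Dir SE: first cell '.' (not opp) -> no flip
All flips: (3,3) (4,3)

Answer: ........
..W.....
...W.BB.
...WBB..
...WWW..
...WWWW.
........
........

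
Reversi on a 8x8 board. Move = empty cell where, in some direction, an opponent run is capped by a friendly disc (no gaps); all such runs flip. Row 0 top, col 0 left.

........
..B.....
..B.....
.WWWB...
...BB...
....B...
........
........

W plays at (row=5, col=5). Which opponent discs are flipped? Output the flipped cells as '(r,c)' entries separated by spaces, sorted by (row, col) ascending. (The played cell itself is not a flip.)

Answer: (4,4)

Derivation:
Dir NW: opp run (4,4) capped by W -> flip
Dir N: first cell '.' (not opp) -> no flip
Dir NE: first cell '.' (not opp) -> no flip
Dir W: opp run (5,4), next='.' -> no flip
Dir E: first cell '.' (not opp) -> no flip
Dir SW: first cell '.' (not opp) -> no flip
Dir S: first cell '.' (not opp) -> no flip
Dir SE: first cell '.' (not opp) -> no flip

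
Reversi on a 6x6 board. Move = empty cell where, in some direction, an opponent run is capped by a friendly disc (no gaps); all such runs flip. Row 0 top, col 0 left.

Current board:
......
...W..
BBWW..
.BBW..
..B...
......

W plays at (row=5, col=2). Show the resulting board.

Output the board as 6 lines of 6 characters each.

Answer: ......
...W..
BBWW..
.BWW..
..W...
..W...

Derivation:
Place W at (5,2); scan 8 dirs for brackets.
Dir NW: first cell '.' (not opp) -> no flip
Dir N: opp run (4,2) (3,2) capped by W -> flip
Dir NE: first cell '.' (not opp) -> no flip
Dir W: first cell '.' (not opp) -> no flip
Dir E: first cell '.' (not opp) -> no flip
Dir SW: edge -> no flip
Dir S: edge -> no flip
Dir SE: edge -> no flip
All flips: (3,2) (4,2)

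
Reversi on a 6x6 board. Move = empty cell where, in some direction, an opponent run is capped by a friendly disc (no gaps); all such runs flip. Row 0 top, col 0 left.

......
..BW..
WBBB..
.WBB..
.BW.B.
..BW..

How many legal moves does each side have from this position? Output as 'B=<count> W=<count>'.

Answer: B=8 W=8

Derivation:
-- B to move --
(0,2): no bracket -> illegal
(0,3): flips 1 -> legal
(0,4): flips 1 -> legal
(1,0): no bracket -> illegal
(1,1): no bracket -> illegal
(1,4): flips 1 -> legal
(2,4): no bracket -> illegal
(3,0): flips 1 -> legal
(4,0): flips 1 -> legal
(4,3): flips 1 -> legal
(5,1): flips 1 -> legal
(5,4): flips 1 -> legal
B mobility = 8
-- W to move --
(0,1): no bracket -> illegal
(0,2): flips 3 -> legal
(0,3): no bracket -> illegal
(1,0): no bracket -> illegal
(1,1): flips 2 -> legal
(1,4): no bracket -> illegal
(2,4): flips 4 -> legal
(3,0): no bracket -> illegal
(3,4): flips 2 -> legal
(3,5): flips 1 -> legal
(4,0): flips 1 -> legal
(4,3): flips 2 -> legal
(4,5): no bracket -> illegal
(5,0): no bracket -> illegal
(5,1): flips 2 -> legal
(5,4): no bracket -> illegal
(5,5): no bracket -> illegal
W mobility = 8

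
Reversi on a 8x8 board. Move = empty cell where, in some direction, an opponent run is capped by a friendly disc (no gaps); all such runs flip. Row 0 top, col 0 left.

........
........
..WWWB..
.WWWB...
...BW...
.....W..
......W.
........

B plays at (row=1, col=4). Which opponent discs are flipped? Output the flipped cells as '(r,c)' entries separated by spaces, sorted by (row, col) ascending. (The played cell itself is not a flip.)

Answer: (2,4)

Derivation:
Dir NW: first cell '.' (not opp) -> no flip
Dir N: first cell '.' (not opp) -> no flip
Dir NE: first cell '.' (not opp) -> no flip
Dir W: first cell '.' (not opp) -> no flip
Dir E: first cell '.' (not opp) -> no flip
Dir SW: opp run (2,3) (3,2), next='.' -> no flip
Dir S: opp run (2,4) capped by B -> flip
Dir SE: first cell 'B' (not opp) -> no flip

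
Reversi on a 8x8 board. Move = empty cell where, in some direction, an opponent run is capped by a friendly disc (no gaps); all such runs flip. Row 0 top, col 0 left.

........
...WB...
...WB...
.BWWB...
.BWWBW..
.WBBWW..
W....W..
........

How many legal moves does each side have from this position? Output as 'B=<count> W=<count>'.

-- B to move --
(0,2): flips 1 -> legal
(0,3): flips 4 -> legal
(0,4): no bracket -> illegal
(1,2): flips 2 -> legal
(2,1): no bracket -> illegal
(2,2): flips 4 -> legal
(3,5): no bracket -> illegal
(3,6): no bracket -> illegal
(4,0): no bracket -> illegal
(4,6): flips 1 -> legal
(5,0): flips 1 -> legal
(5,6): flips 3 -> legal
(6,1): flips 1 -> legal
(6,2): no bracket -> illegal
(6,3): no bracket -> illegal
(6,4): flips 1 -> legal
(6,6): flips 1 -> legal
(7,0): no bracket -> illegal
(7,1): no bracket -> illegal
(7,4): no bracket -> illegal
(7,5): no bracket -> illegal
(7,6): no bracket -> illegal
B mobility = 10
-- W to move --
(0,3): no bracket -> illegal
(0,4): flips 4 -> legal
(0,5): flips 1 -> legal
(1,5): flips 2 -> legal
(2,0): flips 1 -> legal
(2,1): flips 2 -> legal
(2,2): no bracket -> illegal
(2,5): flips 2 -> legal
(3,0): flips 1 -> legal
(3,5): flips 2 -> legal
(4,0): flips 1 -> legal
(5,0): flips 1 -> legal
(6,1): flips 1 -> legal
(6,2): flips 1 -> legal
(6,3): flips 1 -> legal
(6,4): flips 1 -> legal
W mobility = 14

Answer: B=10 W=14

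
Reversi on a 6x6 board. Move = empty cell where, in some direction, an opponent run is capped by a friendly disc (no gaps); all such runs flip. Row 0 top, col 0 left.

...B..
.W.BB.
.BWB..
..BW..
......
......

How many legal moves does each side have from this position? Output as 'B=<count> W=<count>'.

Answer: B=5 W=5

Derivation:
-- B to move --
(0,0): no bracket -> illegal
(0,1): flips 1 -> legal
(0,2): no bracket -> illegal
(1,0): no bracket -> illegal
(1,2): flips 1 -> legal
(2,0): no bracket -> illegal
(2,4): no bracket -> illegal
(3,1): flips 1 -> legal
(3,4): flips 1 -> legal
(4,2): no bracket -> illegal
(4,3): flips 1 -> legal
(4,4): no bracket -> illegal
B mobility = 5
-- W to move --
(0,2): no bracket -> illegal
(0,4): flips 1 -> legal
(0,5): no bracket -> illegal
(1,0): no bracket -> illegal
(1,2): no bracket -> illegal
(1,5): no bracket -> illegal
(2,0): flips 1 -> legal
(2,4): flips 1 -> legal
(2,5): no bracket -> illegal
(3,0): no bracket -> illegal
(3,1): flips 2 -> legal
(3,4): no bracket -> illegal
(4,1): no bracket -> illegal
(4,2): flips 1 -> legal
(4,3): no bracket -> illegal
W mobility = 5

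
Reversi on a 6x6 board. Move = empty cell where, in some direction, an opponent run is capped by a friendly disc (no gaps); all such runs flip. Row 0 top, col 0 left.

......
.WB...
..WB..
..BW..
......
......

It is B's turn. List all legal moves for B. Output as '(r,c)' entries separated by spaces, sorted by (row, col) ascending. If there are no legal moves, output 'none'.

Answer: (1,0) (2,1) (3,4) (4,3)

Derivation:
(0,0): no bracket -> illegal
(0,1): no bracket -> illegal
(0,2): no bracket -> illegal
(1,0): flips 1 -> legal
(1,3): no bracket -> illegal
(2,0): no bracket -> illegal
(2,1): flips 1 -> legal
(2,4): no bracket -> illegal
(3,1): no bracket -> illegal
(3,4): flips 1 -> legal
(4,2): no bracket -> illegal
(4,3): flips 1 -> legal
(4,4): no bracket -> illegal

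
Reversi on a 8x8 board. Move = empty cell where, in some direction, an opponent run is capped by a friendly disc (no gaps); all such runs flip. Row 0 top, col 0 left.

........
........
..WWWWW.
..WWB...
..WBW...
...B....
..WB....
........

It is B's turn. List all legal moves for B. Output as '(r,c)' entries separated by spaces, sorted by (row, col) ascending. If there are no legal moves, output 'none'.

Answer: (1,2) (1,3) (1,4) (1,6) (2,1) (3,1) (3,5) (4,1) (4,5) (5,4) (6,1) (7,1)

Derivation:
(1,1): no bracket -> illegal
(1,2): flips 1 -> legal
(1,3): flips 2 -> legal
(1,4): flips 1 -> legal
(1,5): no bracket -> illegal
(1,6): flips 1 -> legal
(1,7): no bracket -> illegal
(2,1): flips 1 -> legal
(2,7): no bracket -> illegal
(3,1): flips 3 -> legal
(3,5): flips 1 -> legal
(3,6): no bracket -> illegal
(3,7): no bracket -> illegal
(4,1): flips 1 -> legal
(4,5): flips 1 -> legal
(5,1): no bracket -> illegal
(5,2): no bracket -> illegal
(5,4): flips 1 -> legal
(5,5): no bracket -> illegal
(6,1): flips 1 -> legal
(7,1): flips 1 -> legal
(7,2): no bracket -> illegal
(7,3): no bracket -> illegal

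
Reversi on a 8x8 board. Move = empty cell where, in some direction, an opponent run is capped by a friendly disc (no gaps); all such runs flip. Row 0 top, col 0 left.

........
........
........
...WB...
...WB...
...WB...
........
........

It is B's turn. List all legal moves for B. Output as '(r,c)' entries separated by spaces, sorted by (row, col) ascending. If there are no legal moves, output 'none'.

(2,2): flips 1 -> legal
(2,3): no bracket -> illegal
(2,4): no bracket -> illegal
(3,2): flips 2 -> legal
(4,2): flips 1 -> legal
(5,2): flips 2 -> legal
(6,2): flips 1 -> legal
(6,3): no bracket -> illegal
(6,4): no bracket -> illegal

Answer: (2,2) (3,2) (4,2) (5,2) (6,2)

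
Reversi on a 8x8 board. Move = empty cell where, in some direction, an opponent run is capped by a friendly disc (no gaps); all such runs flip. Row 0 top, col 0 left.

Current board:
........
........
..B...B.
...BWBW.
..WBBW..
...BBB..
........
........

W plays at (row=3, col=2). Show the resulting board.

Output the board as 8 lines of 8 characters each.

Answer: ........
........
..B...B.
..WWWBW.
..WBBW..
...BBB..
........
........

Derivation:
Place W at (3,2); scan 8 dirs for brackets.
Dir NW: first cell '.' (not opp) -> no flip
Dir N: opp run (2,2), next='.' -> no flip
Dir NE: first cell '.' (not opp) -> no flip
Dir W: first cell '.' (not opp) -> no flip
Dir E: opp run (3,3) capped by W -> flip
Dir SW: first cell '.' (not opp) -> no flip
Dir S: first cell 'W' (not opp) -> no flip
Dir SE: opp run (4,3) (5,4), next='.' -> no flip
All flips: (3,3)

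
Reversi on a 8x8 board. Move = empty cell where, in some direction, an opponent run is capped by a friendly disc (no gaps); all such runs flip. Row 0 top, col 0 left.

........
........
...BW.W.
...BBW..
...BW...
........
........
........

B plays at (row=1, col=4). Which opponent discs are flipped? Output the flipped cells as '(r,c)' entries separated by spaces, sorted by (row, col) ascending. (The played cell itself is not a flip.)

Dir NW: first cell '.' (not opp) -> no flip
Dir N: first cell '.' (not opp) -> no flip
Dir NE: first cell '.' (not opp) -> no flip
Dir W: first cell '.' (not opp) -> no flip
Dir E: first cell '.' (not opp) -> no flip
Dir SW: first cell 'B' (not opp) -> no flip
Dir S: opp run (2,4) capped by B -> flip
Dir SE: first cell '.' (not opp) -> no flip

Answer: (2,4)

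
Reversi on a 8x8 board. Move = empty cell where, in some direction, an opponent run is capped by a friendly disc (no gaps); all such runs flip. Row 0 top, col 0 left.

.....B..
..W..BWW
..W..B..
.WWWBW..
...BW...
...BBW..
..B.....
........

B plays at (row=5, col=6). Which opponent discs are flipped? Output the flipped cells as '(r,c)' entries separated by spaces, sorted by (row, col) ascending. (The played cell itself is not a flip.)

Answer: (5,5)

Derivation:
Dir NW: first cell '.' (not opp) -> no flip
Dir N: first cell '.' (not opp) -> no flip
Dir NE: first cell '.' (not opp) -> no flip
Dir W: opp run (5,5) capped by B -> flip
Dir E: first cell '.' (not opp) -> no flip
Dir SW: first cell '.' (not opp) -> no flip
Dir S: first cell '.' (not opp) -> no flip
Dir SE: first cell '.' (not opp) -> no flip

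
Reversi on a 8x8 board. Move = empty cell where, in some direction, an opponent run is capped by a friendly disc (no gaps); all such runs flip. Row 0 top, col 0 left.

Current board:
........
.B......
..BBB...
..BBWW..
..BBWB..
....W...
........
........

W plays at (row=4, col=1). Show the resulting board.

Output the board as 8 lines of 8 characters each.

Place W at (4,1); scan 8 dirs for brackets.
Dir NW: first cell '.' (not opp) -> no flip
Dir N: first cell '.' (not opp) -> no flip
Dir NE: opp run (3,2) (2,3), next='.' -> no flip
Dir W: first cell '.' (not opp) -> no flip
Dir E: opp run (4,2) (4,3) capped by W -> flip
Dir SW: first cell '.' (not opp) -> no flip
Dir S: first cell '.' (not opp) -> no flip
Dir SE: first cell '.' (not opp) -> no flip
All flips: (4,2) (4,3)

Answer: ........
.B......
..BBB...
..BBWW..
.WWWWB..
....W...
........
........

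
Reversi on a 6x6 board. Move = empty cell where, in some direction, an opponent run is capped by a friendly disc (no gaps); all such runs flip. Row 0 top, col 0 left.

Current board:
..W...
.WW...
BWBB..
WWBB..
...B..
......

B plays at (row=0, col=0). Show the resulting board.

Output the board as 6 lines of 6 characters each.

Place B at (0,0); scan 8 dirs for brackets.
Dir NW: edge -> no flip
Dir N: edge -> no flip
Dir NE: edge -> no flip
Dir W: edge -> no flip
Dir E: first cell '.' (not opp) -> no flip
Dir SW: edge -> no flip
Dir S: first cell '.' (not opp) -> no flip
Dir SE: opp run (1,1) capped by B -> flip
All flips: (1,1)

Answer: B.W...
.BW...
BWBB..
WWBB..
...B..
......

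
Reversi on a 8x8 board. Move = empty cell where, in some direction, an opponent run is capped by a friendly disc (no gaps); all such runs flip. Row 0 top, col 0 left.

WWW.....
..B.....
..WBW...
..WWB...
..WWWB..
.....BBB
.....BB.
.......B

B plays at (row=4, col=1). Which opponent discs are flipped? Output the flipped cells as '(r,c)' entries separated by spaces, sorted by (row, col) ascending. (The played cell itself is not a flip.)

Answer: (3,2) (4,2) (4,3) (4,4)

Derivation:
Dir NW: first cell '.' (not opp) -> no flip
Dir N: first cell '.' (not opp) -> no flip
Dir NE: opp run (3,2) capped by B -> flip
Dir W: first cell '.' (not opp) -> no flip
Dir E: opp run (4,2) (4,3) (4,4) capped by B -> flip
Dir SW: first cell '.' (not opp) -> no flip
Dir S: first cell '.' (not opp) -> no flip
Dir SE: first cell '.' (not opp) -> no flip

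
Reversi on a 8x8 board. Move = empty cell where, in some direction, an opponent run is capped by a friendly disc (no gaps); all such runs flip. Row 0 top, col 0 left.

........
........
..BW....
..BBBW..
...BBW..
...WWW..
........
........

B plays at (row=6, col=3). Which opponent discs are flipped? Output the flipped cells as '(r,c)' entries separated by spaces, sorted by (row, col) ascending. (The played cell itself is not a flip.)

Dir NW: first cell '.' (not opp) -> no flip
Dir N: opp run (5,3) capped by B -> flip
Dir NE: opp run (5,4) (4,5), next='.' -> no flip
Dir W: first cell '.' (not opp) -> no flip
Dir E: first cell '.' (not opp) -> no flip
Dir SW: first cell '.' (not opp) -> no flip
Dir S: first cell '.' (not opp) -> no flip
Dir SE: first cell '.' (not opp) -> no flip

Answer: (5,3)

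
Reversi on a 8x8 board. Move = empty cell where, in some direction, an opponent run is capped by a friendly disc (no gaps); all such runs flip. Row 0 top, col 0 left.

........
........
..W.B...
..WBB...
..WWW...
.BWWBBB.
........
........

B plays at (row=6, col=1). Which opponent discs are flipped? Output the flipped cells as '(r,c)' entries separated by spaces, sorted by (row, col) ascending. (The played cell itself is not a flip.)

Answer: (4,3) (5,2)

Derivation:
Dir NW: first cell '.' (not opp) -> no flip
Dir N: first cell 'B' (not opp) -> no flip
Dir NE: opp run (5,2) (4,3) capped by B -> flip
Dir W: first cell '.' (not opp) -> no flip
Dir E: first cell '.' (not opp) -> no flip
Dir SW: first cell '.' (not opp) -> no flip
Dir S: first cell '.' (not opp) -> no flip
Dir SE: first cell '.' (not opp) -> no flip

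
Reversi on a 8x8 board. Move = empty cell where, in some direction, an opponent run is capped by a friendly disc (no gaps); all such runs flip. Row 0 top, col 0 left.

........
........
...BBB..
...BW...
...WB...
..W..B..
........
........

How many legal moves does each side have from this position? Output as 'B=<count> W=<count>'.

-- B to move --
(3,2): no bracket -> illegal
(3,5): flips 1 -> legal
(4,1): no bracket -> illegal
(4,2): flips 1 -> legal
(4,5): flips 1 -> legal
(5,1): no bracket -> illegal
(5,3): flips 1 -> legal
(5,4): no bracket -> illegal
(6,1): flips 3 -> legal
(6,2): no bracket -> illegal
(6,3): no bracket -> illegal
B mobility = 5
-- W to move --
(1,2): flips 1 -> legal
(1,3): flips 2 -> legal
(1,4): flips 1 -> legal
(1,5): no bracket -> illegal
(1,6): flips 1 -> legal
(2,2): no bracket -> illegal
(2,6): no bracket -> illegal
(3,2): flips 1 -> legal
(3,5): no bracket -> illegal
(3,6): no bracket -> illegal
(4,2): no bracket -> illegal
(4,5): flips 1 -> legal
(4,6): no bracket -> illegal
(5,3): no bracket -> illegal
(5,4): flips 1 -> legal
(5,6): no bracket -> illegal
(6,4): no bracket -> illegal
(6,5): no bracket -> illegal
(6,6): no bracket -> illegal
W mobility = 7

Answer: B=5 W=7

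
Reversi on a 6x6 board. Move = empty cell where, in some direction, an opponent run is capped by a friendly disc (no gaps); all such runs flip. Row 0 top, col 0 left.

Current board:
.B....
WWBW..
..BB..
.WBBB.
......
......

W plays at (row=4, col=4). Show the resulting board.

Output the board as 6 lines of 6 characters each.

Place W at (4,4); scan 8 dirs for brackets.
Dir NW: opp run (3,3) (2,2) capped by W -> flip
Dir N: opp run (3,4), next='.' -> no flip
Dir NE: first cell '.' (not opp) -> no flip
Dir W: first cell '.' (not opp) -> no flip
Dir E: first cell '.' (not opp) -> no flip
Dir SW: first cell '.' (not opp) -> no flip
Dir S: first cell '.' (not opp) -> no flip
Dir SE: first cell '.' (not opp) -> no flip
All flips: (2,2) (3,3)

Answer: .B....
WWBW..
..WB..
.WBWB.
....W.
......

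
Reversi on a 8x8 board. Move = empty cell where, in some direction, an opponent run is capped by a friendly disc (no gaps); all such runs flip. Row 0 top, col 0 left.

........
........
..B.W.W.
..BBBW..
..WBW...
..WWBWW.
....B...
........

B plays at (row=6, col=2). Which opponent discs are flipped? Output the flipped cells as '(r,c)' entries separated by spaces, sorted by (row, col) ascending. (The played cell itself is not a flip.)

Dir NW: first cell '.' (not opp) -> no flip
Dir N: opp run (5,2) (4,2) capped by B -> flip
Dir NE: opp run (5,3) (4,4) (3,5) (2,6), next='.' -> no flip
Dir W: first cell '.' (not opp) -> no flip
Dir E: first cell '.' (not opp) -> no flip
Dir SW: first cell '.' (not opp) -> no flip
Dir S: first cell '.' (not opp) -> no flip
Dir SE: first cell '.' (not opp) -> no flip

Answer: (4,2) (5,2)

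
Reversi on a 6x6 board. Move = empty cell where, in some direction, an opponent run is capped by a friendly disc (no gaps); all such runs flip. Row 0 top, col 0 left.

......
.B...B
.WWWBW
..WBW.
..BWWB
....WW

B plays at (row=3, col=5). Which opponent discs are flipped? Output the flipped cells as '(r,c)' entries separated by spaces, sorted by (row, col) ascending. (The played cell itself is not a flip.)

Dir NW: first cell 'B' (not opp) -> no flip
Dir N: opp run (2,5) capped by B -> flip
Dir NE: edge -> no flip
Dir W: opp run (3,4) capped by B -> flip
Dir E: edge -> no flip
Dir SW: opp run (4,4), next='.' -> no flip
Dir S: first cell 'B' (not opp) -> no flip
Dir SE: edge -> no flip

Answer: (2,5) (3,4)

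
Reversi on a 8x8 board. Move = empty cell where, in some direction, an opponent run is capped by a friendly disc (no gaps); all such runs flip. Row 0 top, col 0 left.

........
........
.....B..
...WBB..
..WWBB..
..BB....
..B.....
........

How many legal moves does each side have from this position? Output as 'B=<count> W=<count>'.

Answer: B=5 W=8

Derivation:
-- B to move --
(2,2): flips 1 -> legal
(2,3): flips 2 -> legal
(2,4): no bracket -> illegal
(3,1): flips 1 -> legal
(3,2): flips 2 -> legal
(4,1): flips 2 -> legal
(5,1): no bracket -> illegal
(5,4): no bracket -> illegal
B mobility = 5
-- W to move --
(1,4): no bracket -> illegal
(1,5): no bracket -> illegal
(1,6): flips 2 -> legal
(2,3): no bracket -> illegal
(2,4): no bracket -> illegal
(2,6): no bracket -> illegal
(3,6): flips 2 -> legal
(4,1): no bracket -> illegal
(4,6): flips 2 -> legal
(5,1): no bracket -> illegal
(5,4): no bracket -> illegal
(5,5): flips 1 -> legal
(5,6): no bracket -> illegal
(6,1): flips 1 -> legal
(6,3): flips 1 -> legal
(6,4): flips 1 -> legal
(7,1): no bracket -> illegal
(7,2): flips 2 -> legal
(7,3): no bracket -> illegal
W mobility = 8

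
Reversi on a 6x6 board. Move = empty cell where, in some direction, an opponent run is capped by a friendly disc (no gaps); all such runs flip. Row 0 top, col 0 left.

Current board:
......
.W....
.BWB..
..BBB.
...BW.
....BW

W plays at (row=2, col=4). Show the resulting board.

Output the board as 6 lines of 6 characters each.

Place W at (2,4); scan 8 dirs for brackets.
Dir NW: first cell '.' (not opp) -> no flip
Dir N: first cell '.' (not opp) -> no flip
Dir NE: first cell '.' (not opp) -> no flip
Dir W: opp run (2,3) capped by W -> flip
Dir E: first cell '.' (not opp) -> no flip
Dir SW: opp run (3,3), next='.' -> no flip
Dir S: opp run (3,4) capped by W -> flip
Dir SE: first cell '.' (not opp) -> no flip
All flips: (2,3) (3,4)

Answer: ......
.W....
.BWWW.
..BBW.
...BW.
....BW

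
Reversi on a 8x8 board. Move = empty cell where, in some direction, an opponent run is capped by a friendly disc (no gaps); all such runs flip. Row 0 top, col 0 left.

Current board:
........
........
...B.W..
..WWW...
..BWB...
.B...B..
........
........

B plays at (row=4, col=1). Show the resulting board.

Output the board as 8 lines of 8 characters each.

Answer: ........
........
...B.W..
..BWW...
.BBWB...
.B...B..
........
........

Derivation:
Place B at (4,1); scan 8 dirs for brackets.
Dir NW: first cell '.' (not opp) -> no flip
Dir N: first cell '.' (not opp) -> no flip
Dir NE: opp run (3,2) capped by B -> flip
Dir W: first cell '.' (not opp) -> no flip
Dir E: first cell 'B' (not opp) -> no flip
Dir SW: first cell '.' (not opp) -> no flip
Dir S: first cell 'B' (not opp) -> no flip
Dir SE: first cell '.' (not opp) -> no flip
All flips: (3,2)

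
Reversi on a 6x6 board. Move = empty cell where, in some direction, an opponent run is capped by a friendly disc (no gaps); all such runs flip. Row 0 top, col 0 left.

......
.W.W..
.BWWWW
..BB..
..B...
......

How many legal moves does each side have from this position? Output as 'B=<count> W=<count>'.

Answer: B=6 W=7

Derivation:
-- B to move --
(0,0): flips 2 -> legal
(0,1): flips 1 -> legal
(0,2): no bracket -> illegal
(0,3): flips 2 -> legal
(0,4): no bracket -> illegal
(1,0): no bracket -> illegal
(1,2): flips 1 -> legal
(1,4): flips 1 -> legal
(1,5): flips 1 -> legal
(2,0): no bracket -> illegal
(3,1): no bracket -> illegal
(3,4): no bracket -> illegal
(3,5): no bracket -> illegal
B mobility = 6
-- W to move --
(1,0): no bracket -> illegal
(1,2): no bracket -> illegal
(2,0): flips 1 -> legal
(3,0): no bracket -> illegal
(3,1): flips 1 -> legal
(3,4): no bracket -> illegal
(4,1): flips 1 -> legal
(4,3): flips 1 -> legal
(4,4): flips 1 -> legal
(5,1): flips 2 -> legal
(5,2): flips 2 -> legal
(5,3): no bracket -> illegal
W mobility = 7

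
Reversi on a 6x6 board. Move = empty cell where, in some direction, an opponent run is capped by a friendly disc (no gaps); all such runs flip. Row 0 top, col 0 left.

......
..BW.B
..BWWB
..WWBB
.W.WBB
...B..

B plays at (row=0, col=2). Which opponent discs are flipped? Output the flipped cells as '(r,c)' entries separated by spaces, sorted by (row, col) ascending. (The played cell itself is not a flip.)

Answer: (1,3) (2,4)

Derivation:
Dir NW: edge -> no flip
Dir N: edge -> no flip
Dir NE: edge -> no flip
Dir W: first cell '.' (not opp) -> no flip
Dir E: first cell '.' (not opp) -> no flip
Dir SW: first cell '.' (not opp) -> no flip
Dir S: first cell 'B' (not opp) -> no flip
Dir SE: opp run (1,3) (2,4) capped by B -> flip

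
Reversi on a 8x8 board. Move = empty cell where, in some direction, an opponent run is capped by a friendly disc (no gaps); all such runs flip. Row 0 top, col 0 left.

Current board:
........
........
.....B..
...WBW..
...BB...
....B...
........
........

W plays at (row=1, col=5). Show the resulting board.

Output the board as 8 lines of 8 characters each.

Place W at (1,5); scan 8 dirs for brackets.
Dir NW: first cell '.' (not opp) -> no flip
Dir N: first cell '.' (not opp) -> no flip
Dir NE: first cell '.' (not opp) -> no flip
Dir W: first cell '.' (not opp) -> no flip
Dir E: first cell '.' (not opp) -> no flip
Dir SW: first cell '.' (not opp) -> no flip
Dir S: opp run (2,5) capped by W -> flip
Dir SE: first cell '.' (not opp) -> no flip
All flips: (2,5)

Answer: ........
.....W..
.....W..
...WBW..
...BB...
....B...
........
........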